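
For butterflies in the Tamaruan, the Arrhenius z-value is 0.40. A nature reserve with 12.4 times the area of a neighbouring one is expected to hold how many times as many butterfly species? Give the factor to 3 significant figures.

2.74

S₂/S₁ = (A₂/A₁)^z = 12.4^0.4
ln(S₂/S₁) = 0.4 × ln 12.4 = 0.4 × 2.5177 = 1.0071
S₂/S₁ = e^1.0071 ≈ 2.738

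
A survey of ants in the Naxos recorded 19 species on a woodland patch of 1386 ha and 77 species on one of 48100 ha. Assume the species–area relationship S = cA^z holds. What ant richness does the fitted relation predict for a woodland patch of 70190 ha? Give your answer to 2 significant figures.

z = ln(77/19) / ln(48100/1386) = 1.3994 / 3.5469 = 0.3945
c = 19 / 1386^0.3945 = 19 / 17.36 = 1.094
S₃ = 1.094 × 70190^0.3945 = 1.094 × 81.66 ≈ 89.38

89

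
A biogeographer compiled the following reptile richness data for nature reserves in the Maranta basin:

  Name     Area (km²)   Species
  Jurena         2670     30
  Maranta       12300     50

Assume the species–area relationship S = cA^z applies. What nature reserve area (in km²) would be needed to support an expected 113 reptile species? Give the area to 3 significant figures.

141000 km²

z = ln(50/30) / ln(12300/2670) = 0.5108 / 1.5275 = 0.3344
c = 30 / 2670^0.3344 = 30 / 13.99 = 2.144
A = (113/2.144)^(1/0.3344) ⇒ ln A = ln(52.7)/0.3344 = 11.8555
A = e^11.8555 ≈ 140862 km²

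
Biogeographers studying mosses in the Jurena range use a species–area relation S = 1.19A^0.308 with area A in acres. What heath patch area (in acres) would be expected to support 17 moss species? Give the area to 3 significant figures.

17 = 1.19 × A^0.308  ⇒  A^0.308 = 17/1.19 = 14.29
ln A = ln(14.29) / 0.308 = 2.6593 / 0.308 = 8.6340
A = e^8.6340 ≈ 5619 acres

5620 acres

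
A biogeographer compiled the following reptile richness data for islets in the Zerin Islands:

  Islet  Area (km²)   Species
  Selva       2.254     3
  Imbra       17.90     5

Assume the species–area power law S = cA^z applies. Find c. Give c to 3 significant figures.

z = ln(S₂/S₁) / ln(A₂/A₁) = ln(5/3) / ln(17.9/2.254) = 0.5108 / 2.0721 = 0.2465
c = S₁ / A₁^z = 3 / 2.254^0.2465 = 3 / 1.222 = 2.455

2.46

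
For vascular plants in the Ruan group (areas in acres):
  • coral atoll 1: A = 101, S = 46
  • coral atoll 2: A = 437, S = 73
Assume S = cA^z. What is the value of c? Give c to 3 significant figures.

10.7

z = ln(S₂/S₁) / ln(A₂/A₁) = ln(73/46) / ln(437/101) = 0.4618 / 1.4648 = 0.3153
c = S₁ / A₁^z = 46 / 101^0.3153 = 46 / 4.285 = 10.74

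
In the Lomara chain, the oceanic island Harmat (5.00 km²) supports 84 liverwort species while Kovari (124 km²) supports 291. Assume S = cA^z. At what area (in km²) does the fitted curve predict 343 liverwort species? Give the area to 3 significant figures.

190 km²

z = ln(291/84) / ln(124/5) = 1.2425 / 3.2108 = 0.3870
c = 84 / 5^0.3870 = 84 / 1.864 = 45.06
A = (343/45.06)^(1/0.3870) ⇒ ln A = ln(7.612)/0.3870 = 5.2451
A = e^5.2451 ≈ 189.6 km²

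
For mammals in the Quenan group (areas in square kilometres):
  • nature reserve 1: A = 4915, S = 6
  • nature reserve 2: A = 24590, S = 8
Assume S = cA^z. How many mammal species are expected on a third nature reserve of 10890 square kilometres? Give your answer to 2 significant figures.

z = ln(8/6) / ln(24590/4915) = 0.2877 / 1.6100 = 0.1787
c = 6 / 4915^0.1787 = 6 / 4.567 = 1.314
S₃ = 1.314 × 10890^0.1787 = 1.314 × 5.264 ≈ 6.916

6.9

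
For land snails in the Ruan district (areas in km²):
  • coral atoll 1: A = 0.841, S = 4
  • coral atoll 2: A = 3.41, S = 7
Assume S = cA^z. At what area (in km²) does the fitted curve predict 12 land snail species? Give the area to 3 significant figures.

13.1 km²

z = ln(7/4) / ln(3.41/0.841) = 0.5596 / 1.3999 = 0.3998
c = 4 / 0.841^0.3998 = 4 / 0.9331 = 4.287
A = (12/4.287)^(1/0.3998) ⇒ ln A = ln(2.799)/0.3998 = 2.5750
A = e^2.5750 ≈ 13.13 km²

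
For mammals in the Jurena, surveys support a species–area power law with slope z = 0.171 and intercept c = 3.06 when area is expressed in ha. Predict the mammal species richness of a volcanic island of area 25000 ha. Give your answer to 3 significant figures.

S = 3.06 × 25000^0.171
ln S = ln 3.06 + 0.171 × ln 25000 = 1.1184 + 0.171 × 10.1266 = 2.8501
S = e^2.8501 ≈ 17.29

17.3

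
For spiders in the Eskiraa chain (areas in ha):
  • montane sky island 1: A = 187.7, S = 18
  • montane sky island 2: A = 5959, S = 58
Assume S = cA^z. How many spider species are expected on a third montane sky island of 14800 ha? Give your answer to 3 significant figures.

z = ln(58/18) / ln(5959/187.7) = 1.1701 / 3.4578 = 0.3384
c = 18 / 187.7^0.3384 = 18 / 5.879 = 3.062
S₃ = 3.062 × 14800^0.3384 = 3.062 × 25.77 ≈ 78.91

78.9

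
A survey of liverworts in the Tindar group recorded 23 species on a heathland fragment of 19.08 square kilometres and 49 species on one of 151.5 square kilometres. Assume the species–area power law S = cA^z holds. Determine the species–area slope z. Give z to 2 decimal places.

Taking logs: ln S = ln c + z ln A, so z = (ln S₂ − ln S₁)/(ln A₂ − ln A₁).
z = ln(49/23) / ln(151.5/19.08) = ln(2.13) / ln(7.94) = 0.7563 / 2.0719 = 0.3650

0.37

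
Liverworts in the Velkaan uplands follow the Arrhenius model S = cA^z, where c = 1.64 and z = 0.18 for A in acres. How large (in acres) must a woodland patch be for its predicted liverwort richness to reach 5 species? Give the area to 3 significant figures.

5 = 1.64 × A^0.18  ⇒  A^0.18 = 5/1.64 = 3.049
ln A = ln(3.049) / 0.18 = 1.1147 / 0.18 = 6.1930
A = e^6.1930 ≈ 489.3 acres

489 acres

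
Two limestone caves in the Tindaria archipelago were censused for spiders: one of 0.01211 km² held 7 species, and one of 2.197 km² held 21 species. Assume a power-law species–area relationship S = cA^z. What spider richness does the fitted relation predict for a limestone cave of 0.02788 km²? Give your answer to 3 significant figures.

z = ln(21/7) / ln(2.197/0.01211) = 1.0986 / 5.2008 = 0.2112
c = 7 / 0.01211^0.2112 = 7 / 0.3936 = 17.78
S₃ = 17.78 × 0.02788^0.2112 = 17.78 × 0.4694 ≈ 8.348

8.35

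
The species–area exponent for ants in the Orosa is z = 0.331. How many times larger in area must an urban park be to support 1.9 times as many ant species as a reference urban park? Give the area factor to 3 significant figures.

6.95

(A₂/A₁)^0.331 = 1.9, so A₂/A₁ = 1.9^(1/0.331) = 1.9^3.021
ln(A₂/A₁) = ln 1.9 / 0.331 = 0.6419 / 0.331 = 1.9391
A₂/A₁ = e^1.9391 ≈ 6.953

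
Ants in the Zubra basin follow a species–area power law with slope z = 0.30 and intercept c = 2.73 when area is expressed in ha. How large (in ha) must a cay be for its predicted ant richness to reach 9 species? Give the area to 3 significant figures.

9 = 2.73 × A^0.3  ⇒  A^0.3 = 9/2.73 = 3.297
ln A = ln(3.297) / 0.3 = 1.1929 / 0.3 = 3.9764
A = e^3.9764 ≈ 53.33 ha

53.3 ha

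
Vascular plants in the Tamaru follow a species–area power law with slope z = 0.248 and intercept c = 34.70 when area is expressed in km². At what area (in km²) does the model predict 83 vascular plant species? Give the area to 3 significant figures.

33.7 km²

83 = 34.7 × A^0.248  ⇒  A^0.248 = 83/34.7 = 2.392
ln A = ln(2.392) / 0.248 = 0.8721 / 0.248 = 3.5165
A = e^3.5165 ≈ 33.67 km²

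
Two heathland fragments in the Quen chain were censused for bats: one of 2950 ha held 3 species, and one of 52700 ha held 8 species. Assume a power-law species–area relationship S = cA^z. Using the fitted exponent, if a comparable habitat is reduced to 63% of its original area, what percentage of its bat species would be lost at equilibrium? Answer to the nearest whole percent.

z = ln(8/3) / ln(52700/2950) = 0.9808 / 2.8828 = 0.3402
S_new/S_old = (A_new/A_old)^z = 0.63^0.3402 = exp(0.3402 × -0.4620) = 0.8545
Fraction lost = 1 − 0.8545 = 0.1455

15%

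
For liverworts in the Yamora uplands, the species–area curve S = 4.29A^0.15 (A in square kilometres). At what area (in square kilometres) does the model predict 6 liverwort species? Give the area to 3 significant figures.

6 = 4.29 × A^0.15  ⇒  A^0.15 = 6/4.29 = 1.399
ln A = ln(1.399) / 0.15 = 0.3355 / 0.15 = 2.2365
A = e^2.2365 ≈ 9.36 square kilometres

9.36 square kilometres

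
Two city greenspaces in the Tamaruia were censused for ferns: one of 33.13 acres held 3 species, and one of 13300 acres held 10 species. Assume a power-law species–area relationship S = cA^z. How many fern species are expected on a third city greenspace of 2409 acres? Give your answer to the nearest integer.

z = ln(10/3) / ln(13300/33.13) = 1.2040 / 5.9951 = 0.2008
c = 3 / 33.13^0.2008 = 3 / 2.02 = 1.485
S₃ = 1.485 × 2409^0.2008 = 1.485 × 4.777 ≈ 7.096

7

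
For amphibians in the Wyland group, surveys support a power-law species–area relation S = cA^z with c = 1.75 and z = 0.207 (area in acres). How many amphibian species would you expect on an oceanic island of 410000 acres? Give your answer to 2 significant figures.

25

S = 1.75 × 410000^0.207 = 1.75 × 14.52 ≈ 25.4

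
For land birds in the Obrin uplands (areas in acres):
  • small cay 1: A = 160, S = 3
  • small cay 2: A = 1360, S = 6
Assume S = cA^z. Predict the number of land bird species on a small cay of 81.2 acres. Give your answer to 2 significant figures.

2.4

z = ln(6/3) / ln(1360/160) = 0.6931 / 2.1401 = 0.3239
c = 3 / 160^0.3239 = 3 / 5.175 = 0.5797
S₃ = 0.5797 × 81.2^0.3239 = 0.5797 × 4.154 ≈ 2.408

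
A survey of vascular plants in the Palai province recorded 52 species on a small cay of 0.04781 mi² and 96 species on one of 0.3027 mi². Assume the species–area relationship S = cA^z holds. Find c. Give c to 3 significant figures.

z = ln(S₂/S₁) / ln(A₂/A₁) = ln(96/52) / ln(0.3027/0.04781) = 0.6131 / 1.8455 = 0.3322
c = S₁ / A₁^z = 52 / 0.04781^0.3322 = 52 / 0.3642 = 142.8

143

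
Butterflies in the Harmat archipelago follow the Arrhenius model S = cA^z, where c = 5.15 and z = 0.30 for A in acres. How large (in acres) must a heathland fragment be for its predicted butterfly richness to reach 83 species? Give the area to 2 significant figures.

83 = 5.15 × A^0.3  ⇒  A^0.3 = 83/5.15 = 16.12
ln A = ln(16.12) / 0.3 = 2.7798 / 0.3 = 9.2661
A = e^9.2661 ≈ 10574 acres

11000 acres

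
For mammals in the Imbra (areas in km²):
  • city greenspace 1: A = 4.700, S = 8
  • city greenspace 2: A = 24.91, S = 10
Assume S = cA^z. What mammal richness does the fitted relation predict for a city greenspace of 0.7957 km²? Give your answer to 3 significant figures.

6.31

z = ln(10/8) / ln(24.91/4.7) = 0.2231 / 1.6677 = 0.1338
c = 8 / 4.7^0.1338 = 8 / 1.23 = 6.504
S₃ = 6.504 × 0.7957^0.1338 = 6.504 × 0.9699 ≈ 6.308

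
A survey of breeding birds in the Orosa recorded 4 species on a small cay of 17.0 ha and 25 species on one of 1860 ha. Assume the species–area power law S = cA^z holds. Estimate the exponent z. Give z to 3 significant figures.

0.390

Taking logs: ln S = ln c + z ln A, so z = (ln S₂ − ln S₁)/(ln A₂ − ln A₁).
z = ln(25/4) / ln(1860/17) = ln(6.25) / ln(109.4) = 1.8326 / 4.6951 = 0.3903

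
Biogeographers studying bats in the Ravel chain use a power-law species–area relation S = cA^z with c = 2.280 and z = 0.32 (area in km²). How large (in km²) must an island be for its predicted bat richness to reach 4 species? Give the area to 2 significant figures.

5.8 km²

4 = 2.28 × A^0.32  ⇒  A^0.32 = 4/2.28 = 1.754
ln A = ln(1.754) / 0.32 = 0.5621 / 0.32 = 1.7566
A = e^1.7566 ≈ 5.793 km²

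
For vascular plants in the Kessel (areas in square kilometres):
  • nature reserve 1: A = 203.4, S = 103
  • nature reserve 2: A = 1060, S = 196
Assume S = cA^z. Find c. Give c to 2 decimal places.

z = ln(S₂/S₁) / ln(A₂/A₁) = ln(196/103) / ln(1060/203.4) = 0.6434 / 1.6508 = 0.3897
c = S₁ / A₁^z = 103 / 203.4^0.3897 = 103 / 7.937 = 12.98

12.98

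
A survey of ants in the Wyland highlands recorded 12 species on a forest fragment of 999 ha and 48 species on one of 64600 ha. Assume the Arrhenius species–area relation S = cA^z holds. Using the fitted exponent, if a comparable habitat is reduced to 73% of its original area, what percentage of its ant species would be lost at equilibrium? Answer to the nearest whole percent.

10%

z = ln(48/12) / ln(64600/999) = 1.3863 / 4.1692 = 0.3325
S_new/S_old = (A_new/A_old)^z = 0.73^0.3325 = exp(0.3325 × -0.3147) = 0.9006
Fraction lost = 1 − 0.9006 = 0.09935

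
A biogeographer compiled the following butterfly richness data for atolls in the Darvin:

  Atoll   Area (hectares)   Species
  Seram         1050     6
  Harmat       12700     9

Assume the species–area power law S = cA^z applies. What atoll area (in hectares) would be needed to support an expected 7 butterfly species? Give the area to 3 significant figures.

z = ln(9/6) / ln(12700/1050) = 0.4055 / 2.4928 = 0.1627
c = 6 / 1050^0.1627 = 6 / 3.1 = 1.935
A = (7/1.935)^(1/0.1627) ⇒ ln A = ln(3.617)/0.1627 = 7.9043
A = e^7.9043 ≈ 2709 hectares

2710 hectares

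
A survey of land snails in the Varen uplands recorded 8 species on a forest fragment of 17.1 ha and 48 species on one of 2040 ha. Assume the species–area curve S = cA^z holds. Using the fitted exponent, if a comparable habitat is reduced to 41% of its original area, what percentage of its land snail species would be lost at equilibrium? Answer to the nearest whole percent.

z = ln(48/8) / ln(2040/17.1) = 1.7918 / 4.7816 = 0.3747
S_new/S_old = (A_new/A_old)^z = 0.41^0.3747 = exp(0.3747 × -0.8916) = 0.716
Fraction lost = 1 − 0.716 = 0.284

28%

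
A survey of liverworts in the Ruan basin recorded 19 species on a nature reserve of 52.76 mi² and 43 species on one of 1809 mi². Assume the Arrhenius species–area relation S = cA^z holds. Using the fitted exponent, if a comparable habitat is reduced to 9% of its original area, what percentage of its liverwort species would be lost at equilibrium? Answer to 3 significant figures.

42.7%

z = ln(43/19) / ln(1809/52.76) = 0.8168 / 3.5348 = 0.2311
S_new/S_old = (A_new/A_old)^z = 0.09^0.2311 = exp(0.2311 × -2.4079) = 0.5733
Fraction lost = 1 − 0.5733 = 0.4267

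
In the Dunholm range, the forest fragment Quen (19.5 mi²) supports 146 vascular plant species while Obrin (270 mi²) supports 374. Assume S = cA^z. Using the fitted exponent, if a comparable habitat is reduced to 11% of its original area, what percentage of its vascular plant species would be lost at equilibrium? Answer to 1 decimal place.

z = ln(374/146) / ln(270/19.5) = 0.9406 / 2.6280 = 0.3579
S_new/S_old = (A_new/A_old)^z = 0.11^0.3579 = exp(0.3579 × -2.2073) = 0.4538
Fraction lost = 1 − 0.4538 = 0.5462

54.6%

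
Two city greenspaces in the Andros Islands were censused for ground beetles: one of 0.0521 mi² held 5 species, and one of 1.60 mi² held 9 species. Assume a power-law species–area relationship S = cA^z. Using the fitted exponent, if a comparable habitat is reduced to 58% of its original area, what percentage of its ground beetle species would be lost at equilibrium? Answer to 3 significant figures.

8.93%

z = ln(9/5) / ln(1.6/0.0521) = 0.5878 / 3.4246 = 0.1716
S_new/S_old = (A_new/A_old)^z = 0.58^0.1716 = exp(0.1716 × -0.5447) = 0.9107
Fraction lost = 1 − 0.9107 = 0.08926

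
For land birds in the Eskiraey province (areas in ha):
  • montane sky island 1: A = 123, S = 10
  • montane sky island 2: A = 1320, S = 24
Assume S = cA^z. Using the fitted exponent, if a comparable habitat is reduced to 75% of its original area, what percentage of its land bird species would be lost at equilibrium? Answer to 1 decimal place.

10.1%

z = ln(24/10) / ln(1320/123) = 0.8755 / 2.3732 = 0.3689
S_new/S_old = (A_new/A_old)^z = 0.75^0.3689 = exp(0.3689 × -0.2877) = 0.8993
Fraction lost = 1 − 0.8993 = 0.1007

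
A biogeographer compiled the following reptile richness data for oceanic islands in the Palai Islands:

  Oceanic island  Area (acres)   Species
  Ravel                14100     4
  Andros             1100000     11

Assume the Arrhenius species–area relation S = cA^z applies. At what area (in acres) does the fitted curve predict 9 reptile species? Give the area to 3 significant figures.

z = ln(11/4) / ln(1100000/14100) = 1.0116 / 4.3569 = 0.2322
c = 4 / 14100^0.2322 = 4 / 9.191 = 0.4352
A = (9/0.4352)^(1/0.2322) ⇒ ln A = ln(20.68)/0.2322 = 13.0465
A = e^13.0465 ≈ 463493 acres

463000 acres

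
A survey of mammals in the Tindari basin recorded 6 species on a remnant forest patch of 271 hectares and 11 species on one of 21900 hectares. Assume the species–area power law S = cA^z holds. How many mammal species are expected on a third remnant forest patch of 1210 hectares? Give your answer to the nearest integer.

7

z = ln(11/6) / ln(21900/271) = 0.6061 / 4.3921 = 0.1380
c = 6 / 271^0.1380 = 6 / 2.167 = 2.769
S₃ = 2.769 × 1210^0.1380 = 2.769 × 2.663 ≈ 7.376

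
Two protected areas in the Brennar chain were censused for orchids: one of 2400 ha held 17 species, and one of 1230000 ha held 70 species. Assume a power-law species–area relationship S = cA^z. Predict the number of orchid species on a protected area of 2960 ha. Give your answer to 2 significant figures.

18

z = ln(70/17) / ln(1230000/2400) = 1.4153 / 6.2393 = 0.2268
c = 17 / 2400^0.2268 = 17 / 5.844 = 2.909
S₃ = 2.909 × 2960^0.2268 = 2.909 × 6.129 ≈ 17.83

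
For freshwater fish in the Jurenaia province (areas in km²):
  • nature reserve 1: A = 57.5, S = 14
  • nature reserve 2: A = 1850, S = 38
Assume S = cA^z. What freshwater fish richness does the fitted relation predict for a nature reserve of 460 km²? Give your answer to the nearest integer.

25

z = ln(38/14) / ln(1850/57.5) = 0.9985 / 3.4712 = 0.2877
c = 14 / 57.5^0.2877 = 14 / 3.208 = 4.364
S₃ = 4.364 × 460^0.2877 = 4.364 × 5.834 ≈ 25.46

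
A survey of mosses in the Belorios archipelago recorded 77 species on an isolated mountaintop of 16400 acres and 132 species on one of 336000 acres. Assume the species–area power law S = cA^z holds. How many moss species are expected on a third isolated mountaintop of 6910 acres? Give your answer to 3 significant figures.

z = ln(132/77) / ln(336000/16400) = 0.5390 / 3.0198 = 0.1785
c = 77 / 16400^0.1785 = 77 / 5.653 = 13.62
S₃ = 13.62 × 6910^0.1785 = 13.62 × 4.845 ≈ 65.99

66.0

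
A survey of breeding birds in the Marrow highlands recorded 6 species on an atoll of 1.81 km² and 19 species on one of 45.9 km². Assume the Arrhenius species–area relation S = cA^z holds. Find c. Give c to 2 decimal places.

z = ln(S₂/S₁) / ln(A₂/A₁) = ln(19/6) / ln(45.9/1.81) = 1.1527 / 3.2331 = 0.3565
c = S₁ / A₁^z = 6 / 1.81^0.3565 = 6 / 1.236 = 4.856

4.86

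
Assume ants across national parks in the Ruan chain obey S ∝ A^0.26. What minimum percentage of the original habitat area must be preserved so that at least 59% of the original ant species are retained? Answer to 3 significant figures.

Need (A_new/A_old)^0.26 = 0.59, so A_new/A_old = 0.59^(1/0.26) = 0.59^3.846
ln(A_new/A_old) = ln 0.59 / 0.26 = -0.5276 / 0.26 = -2.0294
A_new/A_old = e^-2.0294 ≈ 0.1314

13.1%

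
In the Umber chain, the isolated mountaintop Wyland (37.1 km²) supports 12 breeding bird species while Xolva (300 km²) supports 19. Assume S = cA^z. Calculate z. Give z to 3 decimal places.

Taking logs: ln S = ln c + z ln A, so z = (ln S₂ − ln S₁)/(ln A₂ − ln A₁).
z = ln(19/12) / ln(300/37.1) = ln(1.583) / ln(8.086) = 0.4595 / 2.0902 = 0.2199

0.220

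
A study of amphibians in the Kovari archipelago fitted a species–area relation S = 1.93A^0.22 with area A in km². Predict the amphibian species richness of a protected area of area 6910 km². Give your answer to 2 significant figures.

S = 1.93 × 6910^0.22 = 1.93 × 6.993 ≈ 13.5

13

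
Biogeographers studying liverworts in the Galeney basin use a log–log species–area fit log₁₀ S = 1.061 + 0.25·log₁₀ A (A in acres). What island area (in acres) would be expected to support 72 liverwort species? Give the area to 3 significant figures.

72 = 11.51 × A^0.25  ⇒  A^0.25 = 72/11.51 = 6.257
ln A = ln(6.257) / 0.25 = 1.8336 / 0.25 = 7.3345
A = e^7.3345 ≈ 1532 acres

1530 acres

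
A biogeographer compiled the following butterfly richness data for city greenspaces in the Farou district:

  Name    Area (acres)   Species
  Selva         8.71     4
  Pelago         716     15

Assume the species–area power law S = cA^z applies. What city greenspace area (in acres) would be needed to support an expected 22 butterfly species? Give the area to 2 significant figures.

2600 acres

z = ln(15/4) / ln(716/8.71) = 1.3218 / 4.4092 = 0.2998
c = 4 / 8.71^0.2998 = 4 / 1.913 = 2.091
A = (22/2.091)^(1/0.2998) ⇒ ln A = ln(10.52)/0.2998 = 7.8513
A = e^7.8513 ≈ 2569 acres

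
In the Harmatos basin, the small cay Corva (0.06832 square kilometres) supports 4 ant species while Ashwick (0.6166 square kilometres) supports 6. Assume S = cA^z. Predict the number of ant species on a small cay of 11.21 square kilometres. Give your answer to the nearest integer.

10

z = ln(6/4) / ln(0.6166/0.06832) = 0.4055 / 2.2000 = 0.1843
c = 4 / 0.06832^0.1843 = 4 / 0.6098 = 6.559
S₃ = 6.559 × 11.21^0.1843 = 6.559 × 1.561 ≈ 10.24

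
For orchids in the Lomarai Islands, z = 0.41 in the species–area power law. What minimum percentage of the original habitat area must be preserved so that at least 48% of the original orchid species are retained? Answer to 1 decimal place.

Need (A_new/A_old)^0.41 = 0.48, so A_new/A_old = 0.48^(1/0.41) = 0.48^2.439
ln(A_new/A_old) = ln 0.48 / 0.41 = -0.7340 / 0.41 = -1.7902
A_new/A_old = e^-1.7902 ≈ 0.1669

16.7%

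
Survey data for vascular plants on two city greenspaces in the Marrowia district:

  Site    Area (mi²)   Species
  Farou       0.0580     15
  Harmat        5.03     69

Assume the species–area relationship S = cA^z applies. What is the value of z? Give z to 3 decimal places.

0.342

Taking logs: ln S = ln c + z ln A, so z = (ln S₂ − ln S₁)/(ln A₂ − ln A₁).
z = ln(69/15) / ln(5.03/0.058) = ln(4.6) / ln(86.72) = 1.5261 / 4.4627 = 0.3420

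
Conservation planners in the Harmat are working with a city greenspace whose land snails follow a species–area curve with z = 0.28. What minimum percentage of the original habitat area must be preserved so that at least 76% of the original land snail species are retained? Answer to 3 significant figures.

37.5%

Need (A_new/A_old)^0.28 = 0.76, so A_new/A_old = 0.76^(1/0.28) = 0.76^3.571
ln(A_new/A_old) = ln 0.76 / 0.28 = -0.2744 / 0.28 = -0.9801
A_new/A_old = e^-0.9801 ≈ 0.3753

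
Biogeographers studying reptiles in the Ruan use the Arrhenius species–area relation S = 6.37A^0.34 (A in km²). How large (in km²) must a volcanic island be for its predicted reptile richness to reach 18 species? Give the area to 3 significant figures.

21.2 km²

18 = 6.37 × A^0.34  ⇒  A^0.34 = 18/6.37 = 2.826
ln A = ln(2.826) / 0.34 = 1.0388 / 0.34 = 3.0552
A = e^3.0552 ≈ 21.23 km²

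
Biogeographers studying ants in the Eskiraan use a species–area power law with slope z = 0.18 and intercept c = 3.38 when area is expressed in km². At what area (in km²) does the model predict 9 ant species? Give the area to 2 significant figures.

9 = 3.38 × A^0.18  ⇒  A^0.18 = 9/3.38 = 2.663
ln A = ln(2.663) / 0.18 = 0.9793 / 0.18 = 5.4408
A = e^5.4408 ≈ 230.6 km²

230 km²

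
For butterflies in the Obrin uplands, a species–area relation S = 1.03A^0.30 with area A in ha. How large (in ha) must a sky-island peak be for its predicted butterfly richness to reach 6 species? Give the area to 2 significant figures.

360 ha

6 = 1.03 × A^0.3  ⇒  A^0.3 = 6/1.03 = 5.825
ln A = ln(5.825) / 0.3 = 1.7622 / 0.3 = 5.8740
A = e^5.8740 ≈ 355.7 ha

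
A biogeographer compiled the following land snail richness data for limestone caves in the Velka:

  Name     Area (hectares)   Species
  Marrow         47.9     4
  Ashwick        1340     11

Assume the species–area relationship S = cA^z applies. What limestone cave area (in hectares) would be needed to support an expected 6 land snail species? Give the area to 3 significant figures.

z = ln(11/4) / ln(1340/47.9) = 1.0116 / 3.3313 = 0.3037
c = 4 / 47.9^0.3037 = 4 / 3.238 = 1.235
A = (6/1.235)^(1/0.3037) ⇒ ln A = ln(4.857)/0.3037 = 5.2044
A = e^5.2044 ≈ 182.1 hectares

182 hectares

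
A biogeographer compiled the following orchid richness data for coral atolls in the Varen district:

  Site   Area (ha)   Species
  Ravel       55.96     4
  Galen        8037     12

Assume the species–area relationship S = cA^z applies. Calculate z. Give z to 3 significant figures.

Taking logs: ln S = ln c + z ln A, so z = (ln S₂ − ln S₁)/(ln A₂ − ln A₁).
z = ln(12/4) / ln(8037/55.96) = ln(3) / ln(143.6) = 1.0986 / 4.9672 = 0.2212

0.221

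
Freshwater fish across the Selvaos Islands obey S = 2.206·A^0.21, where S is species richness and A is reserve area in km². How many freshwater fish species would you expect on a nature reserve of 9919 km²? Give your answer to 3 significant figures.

S = 2.206 × 9919^0.21 = 2.206 × 6.907 ≈ 15.24

15.2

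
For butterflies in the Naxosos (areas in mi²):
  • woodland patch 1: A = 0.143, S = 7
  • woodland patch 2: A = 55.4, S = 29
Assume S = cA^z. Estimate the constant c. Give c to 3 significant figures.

z = ln(S₂/S₁) / ln(A₂/A₁) = ln(29/7) / ln(55.4/0.143) = 1.4214 / 5.9595 = 0.2385
c = S₁ / A₁^z = 7 / 0.143^0.2385 = 7 / 0.6288 = 11.13

11.1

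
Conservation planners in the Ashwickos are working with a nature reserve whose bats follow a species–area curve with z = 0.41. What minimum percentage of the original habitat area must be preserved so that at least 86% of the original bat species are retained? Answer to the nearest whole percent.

69%

Need (A_new/A_old)^0.41 = 0.86, so A_new/A_old = 0.86^(1/0.41) = 0.86^2.439
ln(A_new/A_old) = ln 0.86 / 0.41 = -0.1508 / 0.41 = -0.3679
A_new/A_old = e^-0.3679 ≈ 0.6922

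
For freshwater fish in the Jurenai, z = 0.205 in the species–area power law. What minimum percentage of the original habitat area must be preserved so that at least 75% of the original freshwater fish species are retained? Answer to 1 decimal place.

Need (A_new/A_old)^0.205 = 0.75, so A_new/A_old = 0.75^(1/0.205) = 0.75^4.878
ln(A_new/A_old) = ln 0.75 / 0.205 = -0.2877 / 0.205 = -1.4033
A_new/A_old = e^-1.4033 ≈ 0.2458

24.6%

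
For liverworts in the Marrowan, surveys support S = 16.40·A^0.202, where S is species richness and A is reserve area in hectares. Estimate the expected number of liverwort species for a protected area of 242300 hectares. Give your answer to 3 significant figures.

S = 16.4 × 242300^0.202 = 16.4 × 12.24 ≈ 200.7

201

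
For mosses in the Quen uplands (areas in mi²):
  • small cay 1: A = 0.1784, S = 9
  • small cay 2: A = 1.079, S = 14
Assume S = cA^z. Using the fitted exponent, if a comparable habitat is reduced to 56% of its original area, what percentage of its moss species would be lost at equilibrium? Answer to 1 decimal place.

13.3%

z = ln(14/9) / ln(1.079/0.1784) = 0.4418 / 1.7998 = 0.2455
S_new/S_old = (A_new/A_old)^z = 0.56^0.2455 = exp(0.2455 × -0.5798) = 0.8673
Fraction lost = 1 − 0.8673 = 0.1327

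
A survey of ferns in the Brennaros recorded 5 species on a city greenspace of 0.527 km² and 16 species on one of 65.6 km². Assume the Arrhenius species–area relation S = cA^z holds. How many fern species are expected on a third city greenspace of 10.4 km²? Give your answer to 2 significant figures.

z = ln(16/5) / ln(65.6/0.527) = 1.1632 / 4.8241 = 0.2411
c = 5 / 0.527^0.2411 = 5 / 0.8569 = 5.835
S₃ = 5.835 × 10.4^0.2411 = 5.835 × 1.759 ≈ 10.26

10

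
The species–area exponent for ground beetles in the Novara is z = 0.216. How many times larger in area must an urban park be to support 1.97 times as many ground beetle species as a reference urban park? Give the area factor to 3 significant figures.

23.1

(A₂/A₁)^0.216 = 1.97, so A₂/A₁ = 1.97^(1/0.216) = 1.97^4.63
ln(A₂/A₁) = ln 1.97 / 0.216 = 0.6780 / 0.216 = 3.1390
A₂/A₁ = e^3.1390 ≈ 23.08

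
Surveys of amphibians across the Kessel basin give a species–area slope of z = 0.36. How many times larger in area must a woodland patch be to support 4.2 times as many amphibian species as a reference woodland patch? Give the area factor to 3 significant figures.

(A₂/A₁)^0.36 = 4.2, so A₂/A₁ = 4.2^(1/0.36) = 4.2^2.778
ln(A₂/A₁) = ln 4.2 / 0.36 = 1.4351 / 0.36 = 3.9863
A₂/A₁ = e^3.9863 ≈ 53.86

53.9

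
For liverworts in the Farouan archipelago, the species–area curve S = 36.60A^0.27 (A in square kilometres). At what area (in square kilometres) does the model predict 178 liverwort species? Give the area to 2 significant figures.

178 = 36.6 × A^0.27  ⇒  A^0.27 = 178/36.6 = 4.863
ln A = ln(4.863) / 0.27 = 1.5817 / 0.27 = 5.8583
A = e^5.8583 ≈ 350.1 square kilometres

350 square kilometres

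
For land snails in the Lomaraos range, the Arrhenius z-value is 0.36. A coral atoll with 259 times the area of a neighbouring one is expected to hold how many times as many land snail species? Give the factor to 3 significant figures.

S₂/S₁ = (A₂/A₁)^z = 259^0.36
ln(S₂/S₁) = 0.36 × ln 259 = 0.36 × 5.5568 = 2.0005
S₂/S₁ = e^2.0005 ≈ 7.392

7.39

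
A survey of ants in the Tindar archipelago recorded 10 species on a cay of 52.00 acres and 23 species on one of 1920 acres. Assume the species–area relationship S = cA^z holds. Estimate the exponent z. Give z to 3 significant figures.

Taking logs: ln S = ln c + z ln A, so z = (ln S₂ − ln S₁)/(ln A₂ − ln A₁).
z = ln(23/10) / ln(1920/52) = ln(2.3) / ln(36.92) = 0.8329 / 3.6088 = 0.2308

0.231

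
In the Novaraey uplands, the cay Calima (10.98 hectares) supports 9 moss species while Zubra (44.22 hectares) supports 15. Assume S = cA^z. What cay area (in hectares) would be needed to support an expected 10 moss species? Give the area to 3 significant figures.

z = ln(15/9) / ln(44.22/10.98) = 0.5108 / 1.3931 = 0.3667
c = 9 / 10.98^0.3667 = 9 / 2.408 = 3.738
A = (10/3.738)^(1/0.3667) ⇒ ln A = ln(2.675)/0.3667 = 2.6834
A = e^2.6834 ≈ 14.63 hectares

14.6 hectares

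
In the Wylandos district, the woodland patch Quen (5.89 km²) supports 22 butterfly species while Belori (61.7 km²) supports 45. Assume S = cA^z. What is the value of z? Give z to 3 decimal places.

0.305

Taking logs: ln S = ln c + z ln A, so z = (ln S₂ − ln S₁)/(ln A₂ − ln A₁).
z = ln(45/22) / ln(61.7/5.89) = ln(2.045) / ln(10.48) = 0.7156 / 2.3490 = 0.3046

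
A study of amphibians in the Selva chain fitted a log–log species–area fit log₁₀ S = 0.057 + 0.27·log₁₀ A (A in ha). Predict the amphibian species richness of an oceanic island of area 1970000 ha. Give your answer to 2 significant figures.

57

S = 1.14 × 1970000^0.27
ln S = ln 1.14 + 0.27 × ln 1970000 = 0.1312 + 0.27 × 14.4935 = 4.0445
S = e^4.0445 ≈ 57.08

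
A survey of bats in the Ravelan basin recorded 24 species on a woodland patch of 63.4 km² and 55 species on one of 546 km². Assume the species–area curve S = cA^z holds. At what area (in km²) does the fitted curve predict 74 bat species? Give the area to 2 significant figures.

1200 km²

z = ln(55/24) / ln(546/63.4) = 0.8293 / 2.1532 = 0.3851
c = 24 / 63.4^0.3851 = 24 / 4.944 = 4.854
A = (74/4.854)^(1/0.3851) ⇒ ln A = ln(15.24)/0.3851 = 7.0731
A = e^7.0731 ≈ 1180 km²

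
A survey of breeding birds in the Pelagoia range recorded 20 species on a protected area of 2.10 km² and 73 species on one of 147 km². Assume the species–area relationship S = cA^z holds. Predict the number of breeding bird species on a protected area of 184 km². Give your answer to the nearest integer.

z = ln(73/20) / ln(147/2.1) = 1.2947 / 4.2485 = 0.3047
c = 20 / 2.1^0.3047 = 20 / 1.254 = 15.95
S₃ = 15.95 × 184^0.3047 = 15.95 × 4.9 ≈ 78.17

78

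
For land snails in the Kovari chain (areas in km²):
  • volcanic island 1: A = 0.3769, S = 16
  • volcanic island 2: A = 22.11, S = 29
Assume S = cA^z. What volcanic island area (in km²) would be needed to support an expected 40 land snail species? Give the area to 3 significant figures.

z = ln(29/16) / ln(22.11/0.3769) = 0.5947 / 4.0718 = 0.1461
c = 16 / 0.3769^0.1461 = 16 / 0.8672 = 18.45
A = (40/18.45)^(1/0.1461) ⇒ ln A = ln(2.168)/0.1461 = 5.2978
A = e^5.2978 ≈ 199.9 km²

200 km²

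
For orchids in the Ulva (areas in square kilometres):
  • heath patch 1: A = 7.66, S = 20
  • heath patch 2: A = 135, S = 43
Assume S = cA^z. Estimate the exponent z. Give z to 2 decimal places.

0.27

Taking logs: ln S = ln c + z ln A, so z = (ln S₂ − ln S₁)/(ln A₂ − ln A₁).
z = ln(43/20) / ln(135/7.66) = ln(2.15) / ln(17.62) = 0.7655 / 2.8693 = 0.2668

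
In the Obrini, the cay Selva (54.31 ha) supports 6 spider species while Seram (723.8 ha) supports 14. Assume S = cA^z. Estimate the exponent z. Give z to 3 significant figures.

0.327

Taking logs: ln S = ln c + z ln A, so z = (ln S₂ − ln S₁)/(ln A₂ − ln A₁).
z = ln(14/6) / ln(723.8/54.31) = ln(2.333) / ln(13.33) = 0.8473 / 2.5898 = 0.3272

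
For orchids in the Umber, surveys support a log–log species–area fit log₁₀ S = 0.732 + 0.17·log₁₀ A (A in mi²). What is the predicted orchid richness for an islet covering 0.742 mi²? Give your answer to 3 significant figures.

S = 5.395 × 0.742^0.17
ln S = ln 5.395 + 0.17 × ln 0.742 = 1.6855 + 0.17 × -0.2984 = 1.6348
S = e^1.6348 ≈ 5.128

5.13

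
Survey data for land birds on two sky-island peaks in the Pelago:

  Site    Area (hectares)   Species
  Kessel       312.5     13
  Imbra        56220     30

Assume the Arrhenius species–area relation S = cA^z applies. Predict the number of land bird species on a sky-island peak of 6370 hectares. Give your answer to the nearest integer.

z = ln(30/13) / ln(56220/312.5) = 0.8362 / 5.1924 = 0.1611
c = 13 / 312.5^0.1611 = 13 / 2.522 = 5.154
S₃ = 5.154 × 6370^0.1611 = 5.154 × 4.099 ≈ 21.13

21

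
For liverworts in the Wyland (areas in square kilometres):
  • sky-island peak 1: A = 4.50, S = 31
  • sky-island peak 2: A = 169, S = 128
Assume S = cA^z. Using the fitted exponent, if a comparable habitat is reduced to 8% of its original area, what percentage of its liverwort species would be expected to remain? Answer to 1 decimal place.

37.2%

z = ln(128/31) / ln(169/4.5) = 1.4180 / 3.6258 = 0.3911
S_new/S_old = (A_new/A_old)^z = 0.08^0.3911 = exp(0.3911 × -2.5257) = 0.3724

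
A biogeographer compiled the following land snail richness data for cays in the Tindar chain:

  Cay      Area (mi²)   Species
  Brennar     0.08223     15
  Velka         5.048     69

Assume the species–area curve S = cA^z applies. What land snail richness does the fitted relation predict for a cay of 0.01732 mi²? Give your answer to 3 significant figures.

z = ln(69/15) / ln(5.048/0.08223) = 1.5261 / 4.1172 = 0.3707
c = 15 / 0.08223^0.3707 = 15 / 0.3961 = 37.86
S₃ = 37.86 × 0.01732^0.3707 = 37.86 × 0.2224 ≈ 8.421

8.42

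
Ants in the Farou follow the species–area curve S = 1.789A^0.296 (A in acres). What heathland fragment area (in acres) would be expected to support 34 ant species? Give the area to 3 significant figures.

34 = 1.789 × A^0.296  ⇒  A^0.296 = 34/1.789 = 19.01
ln A = ln(19.01) / 0.296 = 2.9447 / 0.296 = 9.9483
A = e^9.9483 ≈ 20917 acres

20900 acres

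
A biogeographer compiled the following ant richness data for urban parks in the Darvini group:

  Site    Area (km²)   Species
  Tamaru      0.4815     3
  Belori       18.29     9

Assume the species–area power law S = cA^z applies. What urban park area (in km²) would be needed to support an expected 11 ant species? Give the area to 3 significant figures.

35.5 km²

z = ln(9/3) / ln(18.29/0.4815) = 1.0986 / 3.6372 = 0.3020
c = 3 / 0.4815^0.3020 = 3 / 0.8019 = 3.741
A = (11/3.741)^(1/0.3020) ⇒ ln A = ln(2.94)/0.3020 = 3.5707
A = e^3.5707 ≈ 35.54 km²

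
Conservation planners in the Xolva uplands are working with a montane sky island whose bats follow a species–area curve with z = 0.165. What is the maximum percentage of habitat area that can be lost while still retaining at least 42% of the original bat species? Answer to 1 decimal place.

Need (A_new/A_old)^0.165 = 0.42, so A_new/A_old = 0.42^(1/0.165) = 0.42^6.061
ln(A_new/A_old) = ln 0.42 / 0.165 = -0.8675 / 0.165 = -5.2576
A_new/A_old = e^-5.2576 ≈ 0.005208
Fraction that can be lost = 1 − 0.005208 = 0.9948

99.5%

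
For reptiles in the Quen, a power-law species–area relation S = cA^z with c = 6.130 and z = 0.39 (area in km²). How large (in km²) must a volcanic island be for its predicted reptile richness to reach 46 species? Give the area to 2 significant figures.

46 = 6.13 × A^0.39  ⇒  A^0.39 = 46/6.13 = 7.504
ln A = ln(7.504) / 0.39 = 2.0154 / 0.39 = 5.1678
A = e^5.1678 ≈ 175.5 km²

180 km²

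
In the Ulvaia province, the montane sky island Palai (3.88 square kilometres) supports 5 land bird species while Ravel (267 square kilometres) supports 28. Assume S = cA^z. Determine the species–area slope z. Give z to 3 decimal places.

0.407

Taking logs: ln S = ln c + z ln A, so z = (ln S₂ − ln S₁)/(ln A₂ − ln A₁).
z = ln(28/5) / ln(267/3.88) = ln(5.6) / ln(68.81) = 1.7228 / 4.2314 = 0.4071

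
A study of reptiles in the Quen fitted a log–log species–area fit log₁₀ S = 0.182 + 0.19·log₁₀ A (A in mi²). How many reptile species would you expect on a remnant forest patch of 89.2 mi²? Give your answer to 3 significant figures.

S = 1.521 × 89.2^0.19
ln S = ln 1.521 + 0.19 × ln 89.2 = 0.4191 + 0.19 × 4.4909 = 1.2723
S = e^1.2723 ≈ 3.569

3.57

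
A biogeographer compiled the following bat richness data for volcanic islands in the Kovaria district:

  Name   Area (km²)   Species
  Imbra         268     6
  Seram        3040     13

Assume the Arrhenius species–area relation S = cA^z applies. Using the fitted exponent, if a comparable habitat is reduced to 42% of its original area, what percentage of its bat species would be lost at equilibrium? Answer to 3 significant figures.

z = ln(13/6) / ln(3040/268) = 0.7732 / 2.4286 = 0.3184
S_new/S_old = (A_new/A_old)^z = 0.42^0.3184 = exp(0.3184 × -0.8675) = 0.7587
Fraction lost = 1 − 0.7587 = 0.2413

24.1%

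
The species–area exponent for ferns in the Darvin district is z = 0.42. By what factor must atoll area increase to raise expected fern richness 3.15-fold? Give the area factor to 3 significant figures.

(A₂/A₁)^0.42 = 3.15, so A₂/A₁ = 3.15^(1/0.42) = 3.15^2.381
ln(A₂/A₁) = ln 3.15 / 0.42 = 1.1474 / 0.42 = 2.7319
A₂/A₁ = e^2.7319 ≈ 15.36

15.4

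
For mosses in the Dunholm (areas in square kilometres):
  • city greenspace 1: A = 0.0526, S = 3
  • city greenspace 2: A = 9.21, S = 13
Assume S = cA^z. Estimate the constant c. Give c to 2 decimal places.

6.92

z = ln(S₂/S₁) / ln(A₂/A₁) = ln(13/3) / ln(9.21/0.0526) = 1.4663 / 5.1653 = 0.2839
c = S₁ / A₁^z = 3 / 0.0526^0.2839 = 3 / 0.4334 = 6.922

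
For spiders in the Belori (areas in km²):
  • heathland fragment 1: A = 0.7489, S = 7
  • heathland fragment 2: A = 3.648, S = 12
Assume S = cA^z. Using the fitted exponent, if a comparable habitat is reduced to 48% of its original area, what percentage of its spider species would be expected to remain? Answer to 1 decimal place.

z = ln(12/7) / ln(3.648/0.7489) = 0.5390 / 1.5833 = 0.3404
S_new/S_old = (A_new/A_old)^z = 0.48^0.3404 = exp(0.3404 × -0.7340) = 0.7789

77.9%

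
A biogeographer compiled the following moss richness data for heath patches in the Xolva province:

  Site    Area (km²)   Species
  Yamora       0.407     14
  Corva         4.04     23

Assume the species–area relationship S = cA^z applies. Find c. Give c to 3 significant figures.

z = ln(S₂/S₁) / ln(A₂/A₁) = ln(23/14) / ln(4.04/0.407) = 0.4964 / 2.2952 = 0.2163
c = S₁ / A₁^z = 14 / 0.407^0.2163 = 14 / 0.8233 = 17

17.0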